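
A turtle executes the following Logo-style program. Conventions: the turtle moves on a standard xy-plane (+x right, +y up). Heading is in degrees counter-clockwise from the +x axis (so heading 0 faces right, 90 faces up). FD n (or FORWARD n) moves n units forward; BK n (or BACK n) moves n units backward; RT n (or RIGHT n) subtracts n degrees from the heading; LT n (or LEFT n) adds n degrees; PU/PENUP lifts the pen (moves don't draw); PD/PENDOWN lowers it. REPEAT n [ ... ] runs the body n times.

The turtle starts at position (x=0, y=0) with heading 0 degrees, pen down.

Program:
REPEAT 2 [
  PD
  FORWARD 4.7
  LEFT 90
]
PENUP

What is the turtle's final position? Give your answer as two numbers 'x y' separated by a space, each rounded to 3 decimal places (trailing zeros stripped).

Answer: 4.7 4.7

Derivation:
Executing turtle program step by step:
Start: pos=(0,0), heading=0, pen down
REPEAT 2 [
  -- iteration 1/2 --
  PD: pen down
  FD 4.7: (0,0) -> (4.7,0) [heading=0, draw]
  LT 90: heading 0 -> 90
  -- iteration 2/2 --
  PD: pen down
  FD 4.7: (4.7,0) -> (4.7,4.7) [heading=90, draw]
  LT 90: heading 90 -> 180
]
PU: pen up
Final: pos=(4.7,4.7), heading=180, 2 segment(s) drawn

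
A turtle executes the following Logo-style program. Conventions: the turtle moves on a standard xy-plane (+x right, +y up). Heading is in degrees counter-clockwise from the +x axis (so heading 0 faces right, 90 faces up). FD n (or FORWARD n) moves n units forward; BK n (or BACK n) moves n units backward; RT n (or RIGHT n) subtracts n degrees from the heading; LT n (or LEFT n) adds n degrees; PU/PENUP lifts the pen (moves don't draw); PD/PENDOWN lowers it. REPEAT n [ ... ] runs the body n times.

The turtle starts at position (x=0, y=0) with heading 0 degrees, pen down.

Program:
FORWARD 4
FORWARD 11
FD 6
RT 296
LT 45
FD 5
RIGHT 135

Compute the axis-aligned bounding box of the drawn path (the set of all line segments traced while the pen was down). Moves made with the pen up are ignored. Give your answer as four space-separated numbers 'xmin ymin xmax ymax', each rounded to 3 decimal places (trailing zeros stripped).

Answer: 0 0 21 4.728

Derivation:
Executing turtle program step by step:
Start: pos=(0,0), heading=0, pen down
FD 4: (0,0) -> (4,0) [heading=0, draw]
FD 11: (4,0) -> (15,0) [heading=0, draw]
FD 6: (15,0) -> (21,0) [heading=0, draw]
RT 296: heading 0 -> 64
LT 45: heading 64 -> 109
FD 5: (21,0) -> (19.372,4.728) [heading=109, draw]
RT 135: heading 109 -> 334
Final: pos=(19.372,4.728), heading=334, 4 segment(s) drawn

Segment endpoints: x in {0, 4, 15, 19.372, 21}, y in {0, 4.728}
xmin=0, ymin=0, xmax=21, ymax=4.728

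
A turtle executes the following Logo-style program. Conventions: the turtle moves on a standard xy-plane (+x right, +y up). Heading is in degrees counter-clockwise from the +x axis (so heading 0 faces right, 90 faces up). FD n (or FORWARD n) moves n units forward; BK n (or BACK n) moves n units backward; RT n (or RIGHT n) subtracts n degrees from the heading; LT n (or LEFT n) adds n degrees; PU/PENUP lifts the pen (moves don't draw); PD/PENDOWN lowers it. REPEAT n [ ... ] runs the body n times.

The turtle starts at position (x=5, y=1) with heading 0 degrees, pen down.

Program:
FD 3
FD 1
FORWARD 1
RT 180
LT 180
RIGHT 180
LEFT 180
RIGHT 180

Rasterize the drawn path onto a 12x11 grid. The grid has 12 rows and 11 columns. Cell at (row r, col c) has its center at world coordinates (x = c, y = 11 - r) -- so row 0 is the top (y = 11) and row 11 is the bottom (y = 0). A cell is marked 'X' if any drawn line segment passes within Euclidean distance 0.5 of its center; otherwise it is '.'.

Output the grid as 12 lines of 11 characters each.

Answer: ...........
...........
...........
...........
...........
...........
...........
...........
...........
...........
.....XXXXXX
...........

Derivation:
Segment 0: (5,1) -> (8,1)
Segment 1: (8,1) -> (9,1)
Segment 2: (9,1) -> (10,1)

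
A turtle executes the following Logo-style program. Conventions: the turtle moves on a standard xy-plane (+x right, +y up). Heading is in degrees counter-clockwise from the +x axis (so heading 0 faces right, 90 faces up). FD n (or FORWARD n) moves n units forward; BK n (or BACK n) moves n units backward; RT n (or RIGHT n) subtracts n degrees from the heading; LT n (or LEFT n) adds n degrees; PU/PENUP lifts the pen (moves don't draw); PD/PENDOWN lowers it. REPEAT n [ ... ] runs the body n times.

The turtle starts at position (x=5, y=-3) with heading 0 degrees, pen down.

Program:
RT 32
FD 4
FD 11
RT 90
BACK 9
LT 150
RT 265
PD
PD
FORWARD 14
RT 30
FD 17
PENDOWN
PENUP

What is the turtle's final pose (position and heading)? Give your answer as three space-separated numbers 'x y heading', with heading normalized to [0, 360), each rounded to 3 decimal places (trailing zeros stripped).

Executing turtle program step by step:
Start: pos=(5,-3), heading=0, pen down
RT 32: heading 0 -> 328
FD 4: (5,-3) -> (8.392,-5.12) [heading=328, draw]
FD 11: (8.392,-5.12) -> (17.721,-10.949) [heading=328, draw]
RT 90: heading 328 -> 238
BK 9: (17.721,-10.949) -> (22.49,-3.316) [heading=238, draw]
LT 150: heading 238 -> 28
RT 265: heading 28 -> 123
PD: pen down
PD: pen down
FD 14: (22.49,-3.316) -> (14.865,8.425) [heading=123, draw]
RT 30: heading 123 -> 93
FD 17: (14.865,8.425) -> (13.975,25.402) [heading=93, draw]
PD: pen down
PU: pen up
Final: pos=(13.975,25.402), heading=93, 5 segment(s) drawn

Answer: 13.975 25.402 93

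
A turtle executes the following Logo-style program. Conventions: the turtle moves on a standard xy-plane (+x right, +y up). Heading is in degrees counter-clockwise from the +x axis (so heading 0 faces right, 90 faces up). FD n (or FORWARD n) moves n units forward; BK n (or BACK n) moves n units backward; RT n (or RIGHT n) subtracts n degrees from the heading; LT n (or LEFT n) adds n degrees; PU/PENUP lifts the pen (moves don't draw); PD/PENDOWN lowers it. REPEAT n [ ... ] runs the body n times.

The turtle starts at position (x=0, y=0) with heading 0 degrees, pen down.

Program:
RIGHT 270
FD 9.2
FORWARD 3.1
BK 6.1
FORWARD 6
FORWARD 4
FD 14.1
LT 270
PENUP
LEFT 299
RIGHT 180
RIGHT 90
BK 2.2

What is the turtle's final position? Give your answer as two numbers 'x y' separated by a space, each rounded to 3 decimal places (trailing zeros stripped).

Executing turtle program step by step:
Start: pos=(0,0), heading=0, pen down
RT 270: heading 0 -> 90
FD 9.2: (0,0) -> (0,9.2) [heading=90, draw]
FD 3.1: (0,9.2) -> (0,12.3) [heading=90, draw]
BK 6.1: (0,12.3) -> (0,6.2) [heading=90, draw]
FD 6: (0,6.2) -> (0,12.2) [heading=90, draw]
FD 4: (0,12.2) -> (0,16.2) [heading=90, draw]
FD 14.1: (0,16.2) -> (0,30.3) [heading=90, draw]
LT 270: heading 90 -> 0
PU: pen up
LT 299: heading 0 -> 299
RT 180: heading 299 -> 119
RT 90: heading 119 -> 29
BK 2.2: (0,30.3) -> (-1.924,29.233) [heading=29, move]
Final: pos=(-1.924,29.233), heading=29, 6 segment(s) drawn

Answer: -1.924 29.233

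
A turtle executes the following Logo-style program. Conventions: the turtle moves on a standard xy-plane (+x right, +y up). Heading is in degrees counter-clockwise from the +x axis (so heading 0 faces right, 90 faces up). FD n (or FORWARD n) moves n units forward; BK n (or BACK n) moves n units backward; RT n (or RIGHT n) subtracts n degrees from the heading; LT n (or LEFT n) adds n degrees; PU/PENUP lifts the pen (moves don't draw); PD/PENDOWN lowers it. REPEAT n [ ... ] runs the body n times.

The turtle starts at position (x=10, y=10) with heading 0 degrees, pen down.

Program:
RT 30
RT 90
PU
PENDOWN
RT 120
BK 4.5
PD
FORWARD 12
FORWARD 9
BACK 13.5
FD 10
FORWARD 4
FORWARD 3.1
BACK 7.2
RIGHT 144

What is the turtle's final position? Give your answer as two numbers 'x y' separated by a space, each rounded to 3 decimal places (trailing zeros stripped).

Executing turtle program step by step:
Start: pos=(10,10), heading=0, pen down
RT 30: heading 0 -> 330
RT 90: heading 330 -> 240
PU: pen up
PD: pen down
RT 120: heading 240 -> 120
BK 4.5: (10,10) -> (12.25,6.103) [heading=120, draw]
PD: pen down
FD 12: (12.25,6.103) -> (6.25,16.495) [heading=120, draw]
FD 9: (6.25,16.495) -> (1.75,24.289) [heading=120, draw]
BK 13.5: (1.75,24.289) -> (8.5,12.598) [heading=120, draw]
FD 10: (8.5,12.598) -> (3.5,21.258) [heading=120, draw]
FD 4: (3.5,21.258) -> (1.5,24.722) [heading=120, draw]
FD 3.1: (1.5,24.722) -> (-0.05,27.407) [heading=120, draw]
BK 7.2: (-0.05,27.407) -> (3.55,21.172) [heading=120, draw]
RT 144: heading 120 -> 336
Final: pos=(3.55,21.172), heading=336, 8 segment(s) drawn

Answer: 3.55 21.172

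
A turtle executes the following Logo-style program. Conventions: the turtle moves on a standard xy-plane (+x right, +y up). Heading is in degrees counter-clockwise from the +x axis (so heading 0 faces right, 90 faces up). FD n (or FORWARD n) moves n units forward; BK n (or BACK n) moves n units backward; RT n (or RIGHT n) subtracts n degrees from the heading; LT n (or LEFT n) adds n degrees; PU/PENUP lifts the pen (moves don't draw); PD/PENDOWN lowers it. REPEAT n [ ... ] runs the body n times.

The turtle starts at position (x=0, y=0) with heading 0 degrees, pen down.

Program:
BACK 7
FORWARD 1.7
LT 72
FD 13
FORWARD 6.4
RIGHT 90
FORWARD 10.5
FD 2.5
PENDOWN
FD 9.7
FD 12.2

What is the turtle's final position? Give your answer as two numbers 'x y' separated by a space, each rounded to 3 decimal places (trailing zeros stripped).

Answer: 33.887 7.666

Derivation:
Executing turtle program step by step:
Start: pos=(0,0), heading=0, pen down
BK 7: (0,0) -> (-7,0) [heading=0, draw]
FD 1.7: (-7,0) -> (-5.3,0) [heading=0, draw]
LT 72: heading 0 -> 72
FD 13: (-5.3,0) -> (-1.283,12.364) [heading=72, draw]
FD 6.4: (-1.283,12.364) -> (0.695,18.45) [heading=72, draw]
RT 90: heading 72 -> 342
FD 10.5: (0.695,18.45) -> (10.681,15.206) [heading=342, draw]
FD 2.5: (10.681,15.206) -> (13.059,14.433) [heading=342, draw]
PD: pen down
FD 9.7: (13.059,14.433) -> (22.284,11.436) [heading=342, draw]
FD 12.2: (22.284,11.436) -> (33.887,7.666) [heading=342, draw]
Final: pos=(33.887,7.666), heading=342, 8 segment(s) drawn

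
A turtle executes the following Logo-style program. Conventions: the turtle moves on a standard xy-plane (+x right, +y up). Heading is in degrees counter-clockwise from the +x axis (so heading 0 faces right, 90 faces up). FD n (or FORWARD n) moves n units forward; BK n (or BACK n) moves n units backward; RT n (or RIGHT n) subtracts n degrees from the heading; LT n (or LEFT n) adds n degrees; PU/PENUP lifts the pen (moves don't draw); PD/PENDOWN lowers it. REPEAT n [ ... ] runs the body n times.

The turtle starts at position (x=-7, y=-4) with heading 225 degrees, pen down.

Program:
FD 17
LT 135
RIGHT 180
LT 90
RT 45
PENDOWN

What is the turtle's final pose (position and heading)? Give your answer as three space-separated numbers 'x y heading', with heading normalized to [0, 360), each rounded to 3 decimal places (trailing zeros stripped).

Executing turtle program step by step:
Start: pos=(-7,-4), heading=225, pen down
FD 17: (-7,-4) -> (-19.021,-16.021) [heading=225, draw]
LT 135: heading 225 -> 0
RT 180: heading 0 -> 180
LT 90: heading 180 -> 270
RT 45: heading 270 -> 225
PD: pen down
Final: pos=(-19.021,-16.021), heading=225, 1 segment(s) drawn

Answer: -19.021 -16.021 225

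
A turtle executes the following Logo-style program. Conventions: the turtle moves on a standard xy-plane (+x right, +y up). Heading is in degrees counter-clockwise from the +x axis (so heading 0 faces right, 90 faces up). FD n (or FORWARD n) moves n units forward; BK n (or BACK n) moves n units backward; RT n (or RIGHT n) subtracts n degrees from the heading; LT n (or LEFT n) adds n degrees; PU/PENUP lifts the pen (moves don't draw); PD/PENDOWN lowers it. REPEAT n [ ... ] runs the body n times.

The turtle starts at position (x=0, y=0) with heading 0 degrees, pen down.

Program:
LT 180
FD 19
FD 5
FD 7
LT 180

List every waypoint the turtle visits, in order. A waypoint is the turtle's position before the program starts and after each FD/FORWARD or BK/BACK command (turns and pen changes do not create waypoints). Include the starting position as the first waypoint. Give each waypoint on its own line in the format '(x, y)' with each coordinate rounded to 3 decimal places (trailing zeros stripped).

Executing turtle program step by step:
Start: pos=(0,0), heading=0, pen down
LT 180: heading 0 -> 180
FD 19: (0,0) -> (-19,0) [heading=180, draw]
FD 5: (-19,0) -> (-24,0) [heading=180, draw]
FD 7: (-24,0) -> (-31,0) [heading=180, draw]
LT 180: heading 180 -> 0
Final: pos=(-31,0), heading=0, 3 segment(s) drawn
Waypoints (4 total):
(0, 0)
(-19, 0)
(-24, 0)
(-31, 0)

Answer: (0, 0)
(-19, 0)
(-24, 0)
(-31, 0)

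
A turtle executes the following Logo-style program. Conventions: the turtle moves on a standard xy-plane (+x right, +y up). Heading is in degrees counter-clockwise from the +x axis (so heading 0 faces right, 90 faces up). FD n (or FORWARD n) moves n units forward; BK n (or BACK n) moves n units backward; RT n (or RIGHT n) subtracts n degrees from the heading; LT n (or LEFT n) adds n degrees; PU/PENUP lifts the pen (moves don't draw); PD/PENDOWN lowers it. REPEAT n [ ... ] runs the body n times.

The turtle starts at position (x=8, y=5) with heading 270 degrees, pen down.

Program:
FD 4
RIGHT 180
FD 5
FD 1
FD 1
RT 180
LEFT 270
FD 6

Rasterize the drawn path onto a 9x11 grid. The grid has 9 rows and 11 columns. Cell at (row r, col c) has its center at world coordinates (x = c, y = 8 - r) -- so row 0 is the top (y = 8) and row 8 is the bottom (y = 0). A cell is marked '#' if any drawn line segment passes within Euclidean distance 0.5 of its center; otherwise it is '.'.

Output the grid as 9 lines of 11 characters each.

Segment 0: (8,5) -> (8,1)
Segment 1: (8,1) -> (8,6)
Segment 2: (8,6) -> (8,7)
Segment 3: (8,7) -> (8,8)
Segment 4: (8,8) -> (2,8)

Answer: ..#######..
........#..
........#..
........#..
........#..
........#..
........#..
........#..
...........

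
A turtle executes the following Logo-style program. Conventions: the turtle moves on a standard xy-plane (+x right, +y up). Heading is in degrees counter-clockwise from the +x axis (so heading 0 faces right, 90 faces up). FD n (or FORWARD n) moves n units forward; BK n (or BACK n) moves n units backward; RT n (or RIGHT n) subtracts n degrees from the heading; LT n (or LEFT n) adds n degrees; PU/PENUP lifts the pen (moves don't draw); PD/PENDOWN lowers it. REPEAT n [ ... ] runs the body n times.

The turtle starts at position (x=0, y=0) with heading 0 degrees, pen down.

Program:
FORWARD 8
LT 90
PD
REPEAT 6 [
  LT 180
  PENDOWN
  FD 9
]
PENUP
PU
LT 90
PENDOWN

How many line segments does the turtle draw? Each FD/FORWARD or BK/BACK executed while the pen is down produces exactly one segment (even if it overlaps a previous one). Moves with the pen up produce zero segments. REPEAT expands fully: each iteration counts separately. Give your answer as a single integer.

Executing turtle program step by step:
Start: pos=(0,0), heading=0, pen down
FD 8: (0,0) -> (8,0) [heading=0, draw]
LT 90: heading 0 -> 90
PD: pen down
REPEAT 6 [
  -- iteration 1/6 --
  LT 180: heading 90 -> 270
  PD: pen down
  FD 9: (8,0) -> (8,-9) [heading=270, draw]
  -- iteration 2/6 --
  LT 180: heading 270 -> 90
  PD: pen down
  FD 9: (8,-9) -> (8,0) [heading=90, draw]
  -- iteration 3/6 --
  LT 180: heading 90 -> 270
  PD: pen down
  FD 9: (8,0) -> (8,-9) [heading=270, draw]
  -- iteration 4/6 --
  LT 180: heading 270 -> 90
  PD: pen down
  FD 9: (8,-9) -> (8,0) [heading=90, draw]
  -- iteration 5/6 --
  LT 180: heading 90 -> 270
  PD: pen down
  FD 9: (8,0) -> (8,-9) [heading=270, draw]
  -- iteration 6/6 --
  LT 180: heading 270 -> 90
  PD: pen down
  FD 9: (8,-9) -> (8,0) [heading=90, draw]
]
PU: pen up
PU: pen up
LT 90: heading 90 -> 180
PD: pen down
Final: pos=(8,0), heading=180, 7 segment(s) drawn
Segments drawn: 7

Answer: 7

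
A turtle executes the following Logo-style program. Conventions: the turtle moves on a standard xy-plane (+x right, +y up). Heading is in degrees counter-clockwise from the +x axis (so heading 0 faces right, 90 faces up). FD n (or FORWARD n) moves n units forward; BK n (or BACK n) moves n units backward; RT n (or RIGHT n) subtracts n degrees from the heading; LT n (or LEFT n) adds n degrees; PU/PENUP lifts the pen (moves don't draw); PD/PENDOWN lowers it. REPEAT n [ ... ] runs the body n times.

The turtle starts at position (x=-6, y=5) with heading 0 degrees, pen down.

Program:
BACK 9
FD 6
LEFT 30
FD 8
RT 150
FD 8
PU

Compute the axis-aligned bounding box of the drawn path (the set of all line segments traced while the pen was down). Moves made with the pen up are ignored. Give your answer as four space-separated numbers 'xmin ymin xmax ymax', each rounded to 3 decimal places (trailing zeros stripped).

Executing turtle program step by step:
Start: pos=(-6,5), heading=0, pen down
BK 9: (-6,5) -> (-15,5) [heading=0, draw]
FD 6: (-15,5) -> (-9,5) [heading=0, draw]
LT 30: heading 0 -> 30
FD 8: (-9,5) -> (-2.072,9) [heading=30, draw]
RT 150: heading 30 -> 240
FD 8: (-2.072,9) -> (-6.072,2.072) [heading=240, draw]
PU: pen up
Final: pos=(-6.072,2.072), heading=240, 4 segment(s) drawn

Segment endpoints: x in {-15, -9, -6.072, -6, -2.072}, y in {2.072, 5, 9}
xmin=-15, ymin=2.072, xmax=-2.072, ymax=9

Answer: -15 2.072 -2.072 9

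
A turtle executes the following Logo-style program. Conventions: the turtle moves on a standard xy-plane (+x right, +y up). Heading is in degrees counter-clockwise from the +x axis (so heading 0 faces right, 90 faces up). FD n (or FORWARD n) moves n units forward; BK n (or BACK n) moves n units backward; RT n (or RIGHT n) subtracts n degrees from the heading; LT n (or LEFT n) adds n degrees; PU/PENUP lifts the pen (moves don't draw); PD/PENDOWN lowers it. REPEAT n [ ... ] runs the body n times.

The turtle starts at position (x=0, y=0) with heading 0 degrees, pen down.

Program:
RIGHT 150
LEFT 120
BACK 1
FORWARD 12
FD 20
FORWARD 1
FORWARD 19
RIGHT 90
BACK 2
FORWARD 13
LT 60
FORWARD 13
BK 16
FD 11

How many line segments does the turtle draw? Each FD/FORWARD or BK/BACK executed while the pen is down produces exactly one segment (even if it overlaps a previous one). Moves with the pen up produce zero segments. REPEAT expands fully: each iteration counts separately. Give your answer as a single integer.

Executing turtle program step by step:
Start: pos=(0,0), heading=0, pen down
RT 150: heading 0 -> 210
LT 120: heading 210 -> 330
BK 1: (0,0) -> (-0.866,0.5) [heading=330, draw]
FD 12: (-0.866,0.5) -> (9.526,-5.5) [heading=330, draw]
FD 20: (9.526,-5.5) -> (26.847,-15.5) [heading=330, draw]
FD 1: (26.847,-15.5) -> (27.713,-16) [heading=330, draw]
FD 19: (27.713,-16) -> (44.167,-25.5) [heading=330, draw]
RT 90: heading 330 -> 240
BK 2: (44.167,-25.5) -> (45.167,-23.768) [heading=240, draw]
FD 13: (45.167,-23.768) -> (38.667,-35.026) [heading=240, draw]
LT 60: heading 240 -> 300
FD 13: (38.667,-35.026) -> (45.167,-46.285) [heading=300, draw]
BK 16: (45.167,-46.285) -> (37.167,-32.428) [heading=300, draw]
FD 11: (37.167,-32.428) -> (42.667,-41.954) [heading=300, draw]
Final: pos=(42.667,-41.954), heading=300, 10 segment(s) drawn
Segments drawn: 10

Answer: 10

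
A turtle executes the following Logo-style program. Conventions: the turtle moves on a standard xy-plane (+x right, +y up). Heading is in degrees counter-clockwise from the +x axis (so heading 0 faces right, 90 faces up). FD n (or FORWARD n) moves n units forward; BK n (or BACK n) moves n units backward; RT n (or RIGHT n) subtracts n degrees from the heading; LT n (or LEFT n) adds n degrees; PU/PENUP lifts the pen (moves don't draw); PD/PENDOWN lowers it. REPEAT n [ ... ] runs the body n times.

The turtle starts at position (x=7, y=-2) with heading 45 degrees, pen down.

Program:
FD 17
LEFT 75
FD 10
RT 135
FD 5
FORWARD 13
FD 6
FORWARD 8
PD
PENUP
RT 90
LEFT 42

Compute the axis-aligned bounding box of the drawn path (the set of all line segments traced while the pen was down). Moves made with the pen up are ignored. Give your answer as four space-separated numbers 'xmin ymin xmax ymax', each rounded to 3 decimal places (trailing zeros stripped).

Answer: 7 -2 44.93 18.681

Derivation:
Executing turtle program step by step:
Start: pos=(7,-2), heading=45, pen down
FD 17: (7,-2) -> (19.021,10.021) [heading=45, draw]
LT 75: heading 45 -> 120
FD 10: (19.021,10.021) -> (14.021,18.681) [heading=120, draw]
RT 135: heading 120 -> 345
FD 5: (14.021,18.681) -> (18.85,17.387) [heading=345, draw]
FD 13: (18.85,17.387) -> (31.407,14.022) [heading=345, draw]
FD 6: (31.407,14.022) -> (37.203,12.469) [heading=345, draw]
FD 8: (37.203,12.469) -> (44.93,10.399) [heading=345, draw]
PD: pen down
PU: pen up
RT 90: heading 345 -> 255
LT 42: heading 255 -> 297
Final: pos=(44.93,10.399), heading=297, 6 segment(s) drawn

Segment endpoints: x in {7, 14.021, 18.85, 19.021, 31.407, 37.203, 44.93}, y in {-2, 10.021, 10.399, 12.469, 14.022, 17.387, 18.681}
xmin=7, ymin=-2, xmax=44.93, ymax=18.681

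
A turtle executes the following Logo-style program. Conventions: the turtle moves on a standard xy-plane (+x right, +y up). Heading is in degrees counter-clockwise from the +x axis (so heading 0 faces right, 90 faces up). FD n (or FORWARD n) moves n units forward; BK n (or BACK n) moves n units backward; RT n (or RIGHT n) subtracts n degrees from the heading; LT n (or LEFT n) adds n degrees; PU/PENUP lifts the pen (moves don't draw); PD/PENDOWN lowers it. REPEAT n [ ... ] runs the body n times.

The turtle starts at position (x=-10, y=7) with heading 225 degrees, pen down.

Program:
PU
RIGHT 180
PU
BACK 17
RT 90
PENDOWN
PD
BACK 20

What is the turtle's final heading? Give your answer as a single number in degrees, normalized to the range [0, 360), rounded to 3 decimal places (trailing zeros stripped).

Answer: 315

Derivation:
Executing turtle program step by step:
Start: pos=(-10,7), heading=225, pen down
PU: pen up
RT 180: heading 225 -> 45
PU: pen up
BK 17: (-10,7) -> (-22.021,-5.021) [heading=45, move]
RT 90: heading 45 -> 315
PD: pen down
PD: pen down
BK 20: (-22.021,-5.021) -> (-36.163,9.121) [heading=315, draw]
Final: pos=(-36.163,9.121), heading=315, 1 segment(s) drawn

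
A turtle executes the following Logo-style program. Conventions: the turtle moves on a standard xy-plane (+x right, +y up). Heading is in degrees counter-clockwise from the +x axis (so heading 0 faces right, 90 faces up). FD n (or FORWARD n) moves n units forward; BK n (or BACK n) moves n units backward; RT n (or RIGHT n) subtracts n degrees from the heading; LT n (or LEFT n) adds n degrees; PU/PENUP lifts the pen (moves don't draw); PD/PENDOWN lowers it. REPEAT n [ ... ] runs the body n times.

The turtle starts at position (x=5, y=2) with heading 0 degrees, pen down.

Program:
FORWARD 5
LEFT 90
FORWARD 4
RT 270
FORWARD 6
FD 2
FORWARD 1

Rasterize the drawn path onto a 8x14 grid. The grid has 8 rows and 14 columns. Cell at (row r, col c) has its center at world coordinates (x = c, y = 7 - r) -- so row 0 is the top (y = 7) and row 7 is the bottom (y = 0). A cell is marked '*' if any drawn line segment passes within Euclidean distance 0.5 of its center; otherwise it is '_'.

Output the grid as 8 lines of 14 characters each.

Answer: ______________
_**********___
__________*___
__________*___
__________*___
_____******___
______________
______________

Derivation:
Segment 0: (5,2) -> (10,2)
Segment 1: (10,2) -> (10,6)
Segment 2: (10,6) -> (4,6)
Segment 3: (4,6) -> (2,6)
Segment 4: (2,6) -> (1,6)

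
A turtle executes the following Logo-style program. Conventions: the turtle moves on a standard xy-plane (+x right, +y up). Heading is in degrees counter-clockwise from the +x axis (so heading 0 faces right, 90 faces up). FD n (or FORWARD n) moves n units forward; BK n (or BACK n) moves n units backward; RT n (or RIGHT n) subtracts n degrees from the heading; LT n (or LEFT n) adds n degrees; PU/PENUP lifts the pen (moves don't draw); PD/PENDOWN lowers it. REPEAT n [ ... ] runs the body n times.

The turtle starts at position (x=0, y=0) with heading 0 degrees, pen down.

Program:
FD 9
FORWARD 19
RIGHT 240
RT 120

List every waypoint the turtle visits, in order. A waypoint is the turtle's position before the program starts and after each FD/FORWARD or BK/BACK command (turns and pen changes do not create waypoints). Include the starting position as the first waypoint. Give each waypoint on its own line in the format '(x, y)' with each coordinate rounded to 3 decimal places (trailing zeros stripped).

Executing turtle program step by step:
Start: pos=(0,0), heading=0, pen down
FD 9: (0,0) -> (9,0) [heading=0, draw]
FD 19: (9,0) -> (28,0) [heading=0, draw]
RT 240: heading 0 -> 120
RT 120: heading 120 -> 0
Final: pos=(28,0), heading=0, 2 segment(s) drawn
Waypoints (3 total):
(0, 0)
(9, 0)
(28, 0)

Answer: (0, 0)
(9, 0)
(28, 0)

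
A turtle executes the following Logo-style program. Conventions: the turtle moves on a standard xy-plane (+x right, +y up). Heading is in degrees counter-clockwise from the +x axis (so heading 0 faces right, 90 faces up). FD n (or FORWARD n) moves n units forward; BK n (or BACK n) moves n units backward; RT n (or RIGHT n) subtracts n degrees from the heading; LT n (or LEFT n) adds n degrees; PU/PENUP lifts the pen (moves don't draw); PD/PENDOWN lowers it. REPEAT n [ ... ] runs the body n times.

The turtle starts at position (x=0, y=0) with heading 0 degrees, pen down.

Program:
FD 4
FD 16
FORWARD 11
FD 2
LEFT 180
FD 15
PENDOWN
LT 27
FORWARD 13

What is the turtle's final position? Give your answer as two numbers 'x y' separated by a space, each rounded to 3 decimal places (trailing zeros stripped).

Answer: 6.417 -5.902

Derivation:
Executing turtle program step by step:
Start: pos=(0,0), heading=0, pen down
FD 4: (0,0) -> (4,0) [heading=0, draw]
FD 16: (4,0) -> (20,0) [heading=0, draw]
FD 11: (20,0) -> (31,0) [heading=0, draw]
FD 2: (31,0) -> (33,0) [heading=0, draw]
LT 180: heading 0 -> 180
FD 15: (33,0) -> (18,0) [heading=180, draw]
PD: pen down
LT 27: heading 180 -> 207
FD 13: (18,0) -> (6.417,-5.902) [heading=207, draw]
Final: pos=(6.417,-5.902), heading=207, 6 segment(s) drawn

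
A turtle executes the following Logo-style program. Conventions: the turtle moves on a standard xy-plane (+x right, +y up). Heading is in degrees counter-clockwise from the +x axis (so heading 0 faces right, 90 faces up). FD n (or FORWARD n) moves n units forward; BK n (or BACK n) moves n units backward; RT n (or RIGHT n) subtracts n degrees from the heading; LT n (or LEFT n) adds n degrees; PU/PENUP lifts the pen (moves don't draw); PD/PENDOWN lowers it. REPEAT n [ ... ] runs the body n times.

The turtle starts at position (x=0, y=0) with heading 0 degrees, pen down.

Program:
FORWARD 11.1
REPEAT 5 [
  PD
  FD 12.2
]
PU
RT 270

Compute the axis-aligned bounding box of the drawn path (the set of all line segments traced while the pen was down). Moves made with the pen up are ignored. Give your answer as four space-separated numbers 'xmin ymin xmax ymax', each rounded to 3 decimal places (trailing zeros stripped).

Executing turtle program step by step:
Start: pos=(0,0), heading=0, pen down
FD 11.1: (0,0) -> (11.1,0) [heading=0, draw]
REPEAT 5 [
  -- iteration 1/5 --
  PD: pen down
  FD 12.2: (11.1,0) -> (23.3,0) [heading=0, draw]
  -- iteration 2/5 --
  PD: pen down
  FD 12.2: (23.3,0) -> (35.5,0) [heading=0, draw]
  -- iteration 3/5 --
  PD: pen down
  FD 12.2: (35.5,0) -> (47.7,0) [heading=0, draw]
  -- iteration 4/5 --
  PD: pen down
  FD 12.2: (47.7,0) -> (59.9,0) [heading=0, draw]
  -- iteration 5/5 --
  PD: pen down
  FD 12.2: (59.9,0) -> (72.1,0) [heading=0, draw]
]
PU: pen up
RT 270: heading 0 -> 90
Final: pos=(72.1,0), heading=90, 6 segment(s) drawn

Segment endpoints: x in {0, 11.1, 23.3, 35.5, 47.7, 59.9, 72.1}, y in {0}
xmin=0, ymin=0, xmax=72.1, ymax=0

Answer: 0 0 72.1 0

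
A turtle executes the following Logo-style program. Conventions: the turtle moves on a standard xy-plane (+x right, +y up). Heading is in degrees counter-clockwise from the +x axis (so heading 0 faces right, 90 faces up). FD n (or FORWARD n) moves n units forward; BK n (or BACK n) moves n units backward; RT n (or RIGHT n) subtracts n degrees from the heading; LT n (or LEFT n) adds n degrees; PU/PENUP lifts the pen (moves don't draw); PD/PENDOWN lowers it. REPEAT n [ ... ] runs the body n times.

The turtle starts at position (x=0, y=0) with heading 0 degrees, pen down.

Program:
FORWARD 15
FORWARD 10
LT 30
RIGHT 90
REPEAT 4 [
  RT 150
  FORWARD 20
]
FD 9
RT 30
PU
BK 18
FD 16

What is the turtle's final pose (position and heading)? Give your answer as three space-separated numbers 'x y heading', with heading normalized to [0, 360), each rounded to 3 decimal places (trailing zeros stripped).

Executing turtle program step by step:
Start: pos=(0,0), heading=0, pen down
FD 15: (0,0) -> (15,0) [heading=0, draw]
FD 10: (15,0) -> (25,0) [heading=0, draw]
LT 30: heading 0 -> 30
RT 90: heading 30 -> 300
REPEAT 4 [
  -- iteration 1/4 --
  RT 150: heading 300 -> 150
  FD 20: (25,0) -> (7.679,10) [heading=150, draw]
  -- iteration 2/4 --
  RT 150: heading 150 -> 0
  FD 20: (7.679,10) -> (27.679,10) [heading=0, draw]
  -- iteration 3/4 --
  RT 150: heading 0 -> 210
  FD 20: (27.679,10) -> (10.359,0) [heading=210, draw]
  -- iteration 4/4 --
  RT 150: heading 210 -> 60
  FD 20: (10.359,0) -> (20.359,17.321) [heading=60, draw]
]
FD 9: (20.359,17.321) -> (24.859,25.115) [heading=60, draw]
RT 30: heading 60 -> 30
PU: pen up
BK 18: (24.859,25.115) -> (9.271,16.115) [heading=30, move]
FD 16: (9.271,16.115) -> (23.127,24.115) [heading=30, move]
Final: pos=(23.127,24.115), heading=30, 7 segment(s) drawn

Answer: 23.127 24.115 30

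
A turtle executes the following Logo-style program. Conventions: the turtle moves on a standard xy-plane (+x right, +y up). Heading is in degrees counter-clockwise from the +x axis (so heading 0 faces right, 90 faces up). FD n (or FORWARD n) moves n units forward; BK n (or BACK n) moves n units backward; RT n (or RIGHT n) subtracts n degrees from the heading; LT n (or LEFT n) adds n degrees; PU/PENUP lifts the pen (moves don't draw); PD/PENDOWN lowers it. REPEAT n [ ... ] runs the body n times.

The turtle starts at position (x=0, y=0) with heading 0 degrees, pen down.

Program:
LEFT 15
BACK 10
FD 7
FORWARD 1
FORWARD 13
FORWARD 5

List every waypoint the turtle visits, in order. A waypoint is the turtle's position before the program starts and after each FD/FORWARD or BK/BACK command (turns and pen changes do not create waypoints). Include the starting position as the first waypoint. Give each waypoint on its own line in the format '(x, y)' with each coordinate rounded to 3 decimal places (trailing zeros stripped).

Answer: (0, 0)
(-9.659, -2.588)
(-2.898, -0.776)
(-1.932, -0.518)
(10.625, 2.847)
(15.455, 4.141)

Derivation:
Executing turtle program step by step:
Start: pos=(0,0), heading=0, pen down
LT 15: heading 0 -> 15
BK 10: (0,0) -> (-9.659,-2.588) [heading=15, draw]
FD 7: (-9.659,-2.588) -> (-2.898,-0.776) [heading=15, draw]
FD 1: (-2.898,-0.776) -> (-1.932,-0.518) [heading=15, draw]
FD 13: (-1.932,-0.518) -> (10.625,2.847) [heading=15, draw]
FD 5: (10.625,2.847) -> (15.455,4.141) [heading=15, draw]
Final: pos=(15.455,4.141), heading=15, 5 segment(s) drawn
Waypoints (6 total):
(0, 0)
(-9.659, -2.588)
(-2.898, -0.776)
(-1.932, -0.518)
(10.625, 2.847)
(15.455, 4.141)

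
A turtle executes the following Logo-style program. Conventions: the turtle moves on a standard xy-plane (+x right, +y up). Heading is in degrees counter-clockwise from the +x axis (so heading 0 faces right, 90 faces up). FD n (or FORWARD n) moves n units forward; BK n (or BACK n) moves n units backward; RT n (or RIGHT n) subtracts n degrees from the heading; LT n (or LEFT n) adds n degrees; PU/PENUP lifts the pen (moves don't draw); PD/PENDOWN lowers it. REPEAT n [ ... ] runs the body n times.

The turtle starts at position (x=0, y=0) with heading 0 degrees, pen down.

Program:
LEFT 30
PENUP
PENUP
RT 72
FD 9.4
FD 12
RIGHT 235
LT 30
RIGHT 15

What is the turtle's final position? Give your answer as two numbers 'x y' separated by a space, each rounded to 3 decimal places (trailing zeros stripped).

Executing turtle program step by step:
Start: pos=(0,0), heading=0, pen down
LT 30: heading 0 -> 30
PU: pen up
PU: pen up
RT 72: heading 30 -> 318
FD 9.4: (0,0) -> (6.986,-6.29) [heading=318, move]
FD 12: (6.986,-6.29) -> (15.903,-14.319) [heading=318, move]
RT 235: heading 318 -> 83
LT 30: heading 83 -> 113
RT 15: heading 113 -> 98
Final: pos=(15.903,-14.319), heading=98, 0 segment(s) drawn

Answer: 15.903 -14.319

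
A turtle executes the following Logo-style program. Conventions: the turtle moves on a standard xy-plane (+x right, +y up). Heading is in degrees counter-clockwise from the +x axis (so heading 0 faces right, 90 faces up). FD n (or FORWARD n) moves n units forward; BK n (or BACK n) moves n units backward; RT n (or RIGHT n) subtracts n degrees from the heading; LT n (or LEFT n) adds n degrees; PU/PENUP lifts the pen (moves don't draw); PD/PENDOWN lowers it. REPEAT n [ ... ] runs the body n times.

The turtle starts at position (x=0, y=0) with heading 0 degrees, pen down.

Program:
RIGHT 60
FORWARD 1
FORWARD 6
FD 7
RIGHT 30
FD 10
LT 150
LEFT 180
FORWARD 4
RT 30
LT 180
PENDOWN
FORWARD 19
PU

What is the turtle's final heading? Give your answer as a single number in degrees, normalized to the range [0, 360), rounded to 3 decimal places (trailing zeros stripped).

Executing turtle program step by step:
Start: pos=(0,0), heading=0, pen down
RT 60: heading 0 -> 300
FD 1: (0,0) -> (0.5,-0.866) [heading=300, draw]
FD 6: (0.5,-0.866) -> (3.5,-6.062) [heading=300, draw]
FD 7: (3.5,-6.062) -> (7,-12.124) [heading=300, draw]
RT 30: heading 300 -> 270
FD 10: (7,-12.124) -> (7,-22.124) [heading=270, draw]
LT 150: heading 270 -> 60
LT 180: heading 60 -> 240
FD 4: (7,-22.124) -> (5,-25.588) [heading=240, draw]
RT 30: heading 240 -> 210
LT 180: heading 210 -> 30
PD: pen down
FD 19: (5,-25.588) -> (21.454,-16.088) [heading=30, draw]
PU: pen up
Final: pos=(21.454,-16.088), heading=30, 6 segment(s) drawn

Answer: 30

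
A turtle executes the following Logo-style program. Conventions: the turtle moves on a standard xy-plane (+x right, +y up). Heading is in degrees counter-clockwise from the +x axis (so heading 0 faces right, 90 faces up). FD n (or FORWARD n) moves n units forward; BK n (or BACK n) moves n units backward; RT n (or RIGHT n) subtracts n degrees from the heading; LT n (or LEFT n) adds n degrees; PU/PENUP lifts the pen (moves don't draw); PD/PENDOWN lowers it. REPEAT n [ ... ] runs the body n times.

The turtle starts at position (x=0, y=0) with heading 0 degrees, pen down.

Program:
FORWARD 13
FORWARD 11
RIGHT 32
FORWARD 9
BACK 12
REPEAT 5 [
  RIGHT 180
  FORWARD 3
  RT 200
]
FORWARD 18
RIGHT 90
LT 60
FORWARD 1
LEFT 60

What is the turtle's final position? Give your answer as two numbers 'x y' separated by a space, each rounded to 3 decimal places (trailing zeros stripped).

Executing turtle program step by step:
Start: pos=(0,0), heading=0, pen down
FD 13: (0,0) -> (13,0) [heading=0, draw]
FD 11: (13,0) -> (24,0) [heading=0, draw]
RT 32: heading 0 -> 328
FD 9: (24,0) -> (31.632,-4.769) [heading=328, draw]
BK 12: (31.632,-4.769) -> (21.456,1.59) [heading=328, draw]
REPEAT 5 [
  -- iteration 1/5 --
  RT 180: heading 328 -> 148
  FD 3: (21.456,1.59) -> (18.912,3.18) [heading=148, draw]
  RT 200: heading 148 -> 308
  -- iteration 2/5 --
  RT 180: heading 308 -> 128
  FD 3: (18.912,3.18) -> (17.065,5.544) [heading=128, draw]
  RT 200: heading 128 -> 288
  -- iteration 3/5 --
  RT 180: heading 288 -> 108
  FD 3: (17.065,5.544) -> (16.138,8.397) [heading=108, draw]
  RT 200: heading 108 -> 268
  -- iteration 4/5 --
  RT 180: heading 268 -> 88
  FD 3: (16.138,8.397) -> (16.242,11.395) [heading=88, draw]
  RT 200: heading 88 -> 248
  -- iteration 5/5 --
  RT 180: heading 248 -> 68
  FD 3: (16.242,11.395) -> (17.366,14.176) [heading=68, draw]
  RT 200: heading 68 -> 228
]
FD 18: (17.366,14.176) -> (5.322,0.8) [heading=228, draw]
RT 90: heading 228 -> 138
LT 60: heading 138 -> 198
FD 1: (5.322,0.8) -> (4.371,0.491) [heading=198, draw]
LT 60: heading 198 -> 258
Final: pos=(4.371,0.491), heading=258, 11 segment(s) drawn

Answer: 4.371 0.491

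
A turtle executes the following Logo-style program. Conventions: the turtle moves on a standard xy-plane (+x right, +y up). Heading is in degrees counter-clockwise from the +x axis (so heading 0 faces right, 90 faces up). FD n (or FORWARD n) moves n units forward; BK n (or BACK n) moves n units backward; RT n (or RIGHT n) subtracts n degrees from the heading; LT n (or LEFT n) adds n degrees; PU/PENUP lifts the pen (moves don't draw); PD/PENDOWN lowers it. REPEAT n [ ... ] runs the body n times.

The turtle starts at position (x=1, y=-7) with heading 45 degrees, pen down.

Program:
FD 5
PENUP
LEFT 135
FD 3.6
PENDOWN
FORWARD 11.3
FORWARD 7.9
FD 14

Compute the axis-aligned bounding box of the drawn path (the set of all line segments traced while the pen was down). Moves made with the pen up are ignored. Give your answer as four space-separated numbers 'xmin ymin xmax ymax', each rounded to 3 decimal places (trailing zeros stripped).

Executing turtle program step by step:
Start: pos=(1,-7), heading=45, pen down
FD 5: (1,-7) -> (4.536,-3.464) [heading=45, draw]
PU: pen up
LT 135: heading 45 -> 180
FD 3.6: (4.536,-3.464) -> (0.936,-3.464) [heading=180, move]
PD: pen down
FD 11.3: (0.936,-3.464) -> (-10.364,-3.464) [heading=180, draw]
FD 7.9: (-10.364,-3.464) -> (-18.264,-3.464) [heading=180, draw]
FD 14: (-18.264,-3.464) -> (-32.264,-3.464) [heading=180, draw]
Final: pos=(-32.264,-3.464), heading=180, 4 segment(s) drawn

Segment endpoints: x in {-32.264, -18.264, -10.364, 0.936, 1, 4.536}, y in {-7, -3.464, -3.464, -3.464, -3.464, -3.464}
xmin=-32.264, ymin=-7, xmax=4.536, ymax=-3.464

Answer: -32.264 -7 4.536 -3.464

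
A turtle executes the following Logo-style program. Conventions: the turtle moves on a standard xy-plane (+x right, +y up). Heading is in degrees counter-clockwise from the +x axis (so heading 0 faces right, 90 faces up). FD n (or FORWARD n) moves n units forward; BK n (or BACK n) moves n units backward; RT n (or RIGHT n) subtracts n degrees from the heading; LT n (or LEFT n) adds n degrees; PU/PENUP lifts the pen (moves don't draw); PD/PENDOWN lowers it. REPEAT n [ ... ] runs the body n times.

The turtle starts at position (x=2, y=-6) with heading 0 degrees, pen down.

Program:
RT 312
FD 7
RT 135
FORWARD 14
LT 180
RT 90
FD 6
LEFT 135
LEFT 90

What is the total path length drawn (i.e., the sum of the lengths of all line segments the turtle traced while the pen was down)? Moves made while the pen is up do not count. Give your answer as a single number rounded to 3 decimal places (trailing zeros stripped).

Executing turtle program step by step:
Start: pos=(2,-6), heading=0, pen down
RT 312: heading 0 -> 48
FD 7: (2,-6) -> (6.684,-0.798) [heading=48, draw]
RT 135: heading 48 -> 273
FD 14: (6.684,-0.798) -> (7.417,-14.779) [heading=273, draw]
LT 180: heading 273 -> 93
RT 90: heading 93 -> 3
FD 6: (7.417,-14.779) -> (13.408,-14.465) [heading=3, draw]
LT 135: heading 3 -> 138
LT 90: heading 138 -> 228
Final: pos=(13.408,-14.465), heading=228, 3 segment(s) drawn

Segment lengths:
  seg 1: (2,-6) -> (6.684,-0.798), length = 7
  seg 2: (6.684,-0.798) -> (7.417,-14.779), length = 14
  seg 3: (7.417,-14.779) -> (13.408,-14.465), length = 6
Total = 27

Answer: 27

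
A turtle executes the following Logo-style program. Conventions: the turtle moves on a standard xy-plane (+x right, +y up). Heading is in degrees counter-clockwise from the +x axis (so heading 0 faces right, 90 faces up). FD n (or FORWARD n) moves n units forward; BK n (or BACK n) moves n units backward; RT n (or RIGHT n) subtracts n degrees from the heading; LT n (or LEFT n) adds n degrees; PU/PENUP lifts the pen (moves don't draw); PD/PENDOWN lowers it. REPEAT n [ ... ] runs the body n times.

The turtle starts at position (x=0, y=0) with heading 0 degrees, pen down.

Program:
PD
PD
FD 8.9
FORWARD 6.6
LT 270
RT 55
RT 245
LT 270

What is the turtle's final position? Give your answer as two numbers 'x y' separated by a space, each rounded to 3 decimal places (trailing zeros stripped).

Executing turtle program step by step:
Start: pos=(0,0), heading=0, pen down
PD: pen down
PD: pen down
FD 8.9: (0,0) -> (8.9,0) [heading=0, draw]
FD 6.6: (8.9,0) -> (15.5,0) [heading=0, draw]
LT 270: heading 0 -> 270
RT 55: heading 270 -> 215
RT 245: heading 215 -> 330
LT 270: heading 330 -> 240
Final: pos=(15.5,0), heading=240, 2 segment(s) drawn

Answer: 15.5 0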